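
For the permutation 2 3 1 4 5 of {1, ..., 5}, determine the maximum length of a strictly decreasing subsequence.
2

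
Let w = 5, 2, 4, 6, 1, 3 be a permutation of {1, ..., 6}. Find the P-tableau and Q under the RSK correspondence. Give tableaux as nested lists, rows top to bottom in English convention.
Insert each entry of the permutation into P by Schensted row insertion, recording in Q the position of each new cell.

Insert 5: appended to row 1. P = [[5]].
Insert 2: 2 bumps 5 from row 1; 5 starts row 2. P = [[2], [5]].
Insert 4: appended to row 1. P = [[2, 4], [5]].
Insert 6: appended to row 1. P = [[2, 4, 6], [5]].
Insert 1: 1 bumps 2 from row 1; 2 bumps 5 from row 2; 5 starts row 3. P = [[1, 4, 6], [2], [5]].
Insert 3: 3 bumps 4 from row 1; 4 appends to row 2. P = [[1, 3, 6], [2, 4], [5]].

So P = [[1, 3, 6], [2, 4], [5]], Q = [[1, 3, 4], [2, 6], [5]].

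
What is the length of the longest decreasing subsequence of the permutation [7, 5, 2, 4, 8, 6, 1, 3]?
4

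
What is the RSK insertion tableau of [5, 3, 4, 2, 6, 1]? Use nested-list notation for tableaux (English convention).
Insert 5: appended to row 1. P = [[5]].
Insert 3: 3 bumps 5 from row 1; 5 starts row 2. P = [[3], [5]].
Insert 4: appended to row 1. P = [[3, 4], [5]].
Insert 2: 2 bumps 3 from row 1; 3 bumps 5 from row 2; 5 starts row 3. P = [[2, 4], [3], [5]].
Insert 6: appended to row 1. P = [[2, 4, 6], [3], [5]].
Insert 1: 1 bumps 2 from row 1; 2 bumps 3 from row 2; 3 bumps 5 from row 3; 5 starts row 4. P = [[1, 4, 6], [2], [3], [5]].

So P = [[1, 4, 6], [2], [3], [5]].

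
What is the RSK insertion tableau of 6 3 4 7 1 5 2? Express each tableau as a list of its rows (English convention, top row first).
Insert 6: appended to row 1. P = [[6]].
Insert 3: 3 bumps 6 from row 1; 6 starts row 2. P = [[3], [6]].
Insert 4: appended to row 1. P = [[3, 4], [6]].
Insert 7: appended to row 1. P = [[3, 4, 7], [6]].
Insert 1: 1 bumps 3 from row 1; 3 bumps 6 from row 2; 6 starts row 3. P = [[1, 4, 7], [3], [6]].
Insert 5: 5 bumps 7 from row 1; 7 appends to row 2. P = [[1, 4, 5], [3, 7], [6]].
Insert 2: 2 bumps 4 from row 1; 4 bumps 7 from row 2; 7 appends to row 3. P = [[1, 2, 5], [3, 4], [6, 7]].

So P = [[1, 2, 5], [3, 4], [6, 7]].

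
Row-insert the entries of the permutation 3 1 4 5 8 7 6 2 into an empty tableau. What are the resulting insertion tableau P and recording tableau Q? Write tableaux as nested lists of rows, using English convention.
Insert each entry of the permutation into P by Schensted row insertion, recording in Q the position of each new cell.

Insert 3: appended to row 1. P = [[3]].
Insert 1: 1 bumps 3 from row 1; 3 starts row 2. P = [[1], [3]].
Insert 4: appended to row 1. P = [[1, 4], [3]].
Insert 5: appended to row 1. P = [[1, 4, 5], [3]].
Insert 8: appended to row 1. P = [[1, 4, 5, 8], [3]].
Insert 7: 7 bumps 8 from row 1; 8 appends to row 2. P = [[1, 4, 5, 7], [3, 8]].
Insert 6: 6 bumps 7 from row 1; 7 bumps 8 from row 2; 8 starts row 3. P = [[1, 4, 5, 6], [3, 7], [8]].
Insert 2: 2 bumps 4 from row 1; 4 bumps 7 from row 2; 7 bumps 8 from row 3; 8 starts row 4. P = [[1, 2, 5, 6], [3, 4], [7], [8]].

So P = [[1, 2, 5, 6], [3, 4], [7], [8]], Q = [[1, 3, 4, 5], [2, 6], [7], [8]].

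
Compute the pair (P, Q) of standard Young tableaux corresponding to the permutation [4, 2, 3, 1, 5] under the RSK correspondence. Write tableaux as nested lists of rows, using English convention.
P = [[1, 3, 5], [2], [4]], Q = [[1, 3, 5], [2], [4]]

Insert each entry of the permutation into P by Schensted row insertion, recording in Q the position of each new cell.

Insert 4: appended to row 1. P = [[4]].
Insert 2: 2 bumps 4 from row 1; 4 starts row 2. P = [[2], [4]].
Insert 3: appended to row 1. P = [[2, 3], [4]].
Insert 1: 1 bumps 2 from row 1; 2 bumps 4 from row 2; 4 starts row 3. P = [[1, 3], [2], [4]].
Insert 5: appended to row 1. P = [[1, 3, 5], [2], [4]].

So P = [[1, 3, 5], [2], [4]], Q = [[1, 3, 5], [2], [4]].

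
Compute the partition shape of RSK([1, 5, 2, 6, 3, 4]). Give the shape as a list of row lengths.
Row-insert each entry into an empty tableau.

After inserting 1: P = [[1]].
After inserting 5: P = [[1, 5]].
After inserting 2: P = [[1, 2], [5]].
After inserting 6: P = [[1, 2, 6], [5]].
After inserting 3: P = [[1, 2, 3], [5, 6]].
After inserting 4: P = [[1, 2, 3, 4], [5, 6]].

The final insertion tableau P = [[1, 2, 3, 4], [5, 6]] has shape [4, 2].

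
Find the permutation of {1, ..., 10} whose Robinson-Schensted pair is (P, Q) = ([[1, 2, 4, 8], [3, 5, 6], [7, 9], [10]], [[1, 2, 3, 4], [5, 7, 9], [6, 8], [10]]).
Reverse the RSK construction: for i from n down to 1, find the cell of Q containing i, remove the entry at that cell from P, and reverse-bump it up through P; the value ejected from row 1 is w(i).

Step i=10: Q has 10 at row 4, column 1; remove 10 from row 4 of P and reverse-bump: 10 enters row 3 and ejects 9; 9 enters row 2 and ejects 6; 6 enters row 1 and ejects 4. So w(10) = 4. P is now [[1, 2, 6, 8], [3, 5, 9], [7, 10]].
Step i=9: Q has 9 at row 2, column 3; remove 9 from row 2 of P and reverse-bump: 9 enters row 1 and ejects 8. So w(9) = 8. P is now [[1, 2, 6, 9], [3, 5], [7, 10]].
Step i=8: Q has 8 at row 3, column 2; remove 10 from row 3 of P and reverse-bump: 10 enters row 2 and ejects 5; 5 enters row 1 and ejects 2. So w(8) = 2. P is now [[1, 5, 6, 9], [3, 10], [7]].
Step i=7: Q has 7 at row 2, column 2; remove 10 from row 2 of P and reverse-bump: 10 enters row 1 and ejects 9. So w(7) = 9. P is now [[1, 5, 6, 10], [3], [7]].
Step i=6: Q has 6 at row 3, column 1; remove 7 from row 3 of P and reverse-bump: 7 enters row 2 and ejects 3; 3 enters row 1 and ejects 1. So w(6) = 1. P is now [[3, 5, 6, 10], [7]].
Step i=5: Q has 5 at row 2, column 1; remove 7 from row 2 of P and reverse-bump: 7 enters row 1 and ejects 6. So w(5) = 6. P is now [[3, 5, 7, 10]].
Step i=4: Q has 4 at row 1, column 4; remove that cell from P, ejecting 10. So w(4) = 10. P is now [[3, 5, 7]].
Step i=3: Q has 3 at row 1, column 3; remove that cell from P, ejecting 7. So w(3) = 7. P is now [[3, 5]].
Step i=2: Q has 2 at row 1, column 2; remove that cell from P, ejecting 5. So w(2) = 5. P is now [[3]].
Step i=1: Q has 1 at row 1, column 1; remove that cell from P, ejecting 3. So w(1) = 3. P is now [].

So w = 3 5 7 10 6 1 9 2 8 4.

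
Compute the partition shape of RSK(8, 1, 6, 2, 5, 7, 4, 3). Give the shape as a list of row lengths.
[4, 1, 1, 1, 1]

RSK row insertion gives P = [[1, 2, 3, 7], [4], [5], [6], [8]], which has shape [4, 1, 1, 1, 1].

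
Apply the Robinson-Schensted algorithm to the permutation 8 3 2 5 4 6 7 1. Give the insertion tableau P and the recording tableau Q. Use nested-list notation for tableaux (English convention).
P = [[1, 4, 6, 7], [2, 5], [3], [8]], Q = [[1, 4, 6, 7], [2, 5], [3], [8]]

Insert each entry of the permutation into P by Schensted row insertion, recording in Q the position of each new cell.

Insert 8: appended to row 1. P = [[8]].
Insert 3: 3 bumps 8 from row 1; 8 starts row 2. P = [[3], [8]].
Insert 2: 2 bumps 3 from row 1; 3 bumps 8 from row 2; 8 starts row 3. P = [[2], [3], [8]].
Insert 5: appended to row 1. P = [[2, 5], [3], [8]].
Insert 4: 4 bumps 5 from row 1; 5 appends to row 2. P = [[2, 4], [3, 5], [8]].
Insert 6: appended to row 1. P = [[2, 4, 6], [3, 5], [8]].
Insert 7: appended to row 1. P = [[2, 4, 6, 7], [3, 5], [8]].
Insert 1: 1 bumps 2 from row 1; 2 bumps 3 from row 2; 3 bumps 8 from row 3; 8 starts row 4. P = [[1, 4, 6, 7], [2, 5], [3], [8]].

So P = [[1, 4, 6, 7], [2, 5], [3], [8]], Q = [[1, 4, 6, 7], [2, 5], [3], [8]].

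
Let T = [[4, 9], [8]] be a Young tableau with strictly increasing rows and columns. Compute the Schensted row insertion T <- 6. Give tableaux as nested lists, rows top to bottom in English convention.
In row 1, 6 replaces 9 (the leftmost entry greater than 6); 9 is bumped to row 2. 9 is appended to row 2. The new tableau is [[4, 6], [8, 9]].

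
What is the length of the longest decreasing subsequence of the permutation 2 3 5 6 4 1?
3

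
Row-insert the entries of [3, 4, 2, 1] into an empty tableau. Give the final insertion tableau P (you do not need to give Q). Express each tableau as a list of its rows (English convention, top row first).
P = [[1, 4], [2], [3]]

Insert 3: appended to row 1. P = [[3]].
Insert 4: appended to row 1. P = [[3, 4]].
Insert 2: 2 bumps 3 from row 1; 3 starts row 2. P = [[2, 4], [3]].
Insert 1: 1 bumps 2 from row 1; 2 bumps 3 from row 2; 3 starts row 3. P = [[1, 4], [2], [3]].

So P = [[1, 4], [2], [3]].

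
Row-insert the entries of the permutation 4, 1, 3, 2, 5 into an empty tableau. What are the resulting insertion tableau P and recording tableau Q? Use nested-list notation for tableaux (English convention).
P = [[1, 2, 5], [3], [4]], Q = [[1, 3, 5], [2], [4]]

Insert each entry of the permutation into P by Schensted row insertion, recording in Q the position of each new cell.

Insert 4: appended to row 1. P = [[4]], Q = [[1]].
Insert 1: 1 bumps 4 from row 1; 4 starts row 2. P = [[1], [4]], Q = [[1], [2]].
Insert 3: appended to row 1. P = [[1, 3], [4]], Q = [[1, 3], [2]].
Insert 2: 2 bumps 3 from row 1; 3 bumps 4 from row 2; 4 starts row 3. P = [[1, 2], [3], [4]], Q = [[1, 3], [2], [4]].
Insert 5: appended to row 1. P = [[1, 2, 5], [3], [4]], Q = [[1, 3, 5], [2], [4]].

So P = [[1, 2, 5], [3], [4]], Q = [[1, 3, 5], [2], [4]].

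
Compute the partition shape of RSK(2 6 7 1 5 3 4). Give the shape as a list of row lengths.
[3, 3, 1]

Row-insert each entry into an empty tableau.

After inserting 2: P = [[2]].
After inserting 6: P = [[2, 6]].
After inserting 7: P = [[2, 6, 7]].
After inserting 1: P = [[1, 6, 7], [2]].
After inserting 5: P = [[1, 5, 7], [2, 6]].
After inserting 3: P = [[1, 3, 7], [2, 5], [6]].
After inserting 4: P = [[1, 3, 4], [2, 5, 7], [6]].

The final insertion tableau P = [[1, 3, 4], [2, 5, 7], [6]] has shape [3, 3, 1].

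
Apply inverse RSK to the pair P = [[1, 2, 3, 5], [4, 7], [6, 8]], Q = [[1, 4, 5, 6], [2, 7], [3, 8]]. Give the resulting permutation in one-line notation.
Reverse the RSK construction: for i from n down to 1, find the cell of Q containing i, remove the entry at that cell from P, and reverse-bump it up through P; the value ejected from row 1 is w(i).

Step i=8: Q has 8 at row 3, column 2; remove 8 from row 3 of P and reverse-bump: 8 enters row 2 and ejects 7; 7 enters row 1 and ejects 5. So w(8) = 5. P is now [[1, 2, 3, 7], [4, 8], [6]].
Step i=7: Q has 7 at row 2, column 2; remove 8 from row 2 of P and reverse-bump: 8 enters row 1 and ejects 7. So w(7) = 7. P is now [[1, 2, 3, 8], [4], [6]].
Step i=6: Q has 6 at row 1, column 4; remove that cell from P, ejecting 8. So w(6) = 8. P is now [[1, 2, 3], [4], [6]].
Step i=5: Q has 5 at row 1, column 3; remove that cell from P, ejecting 3. So w(5) = 3. P is now [[1, 2], [4], [6]].
Step i=4: Q has 4 at row 1, column 2; remove that cell from P, ejecting 2. So w(4) = 2. P is now [[1], [4], [6]].
Step i=3: Q has 3 at row 3, column 1; remove 6 from row 3 of P and reverse-bump: 6 enters row 2 and ejects 4; 4 enters row 1 and ejects 1. So w(3) = 1. P is now [[4], [6]].
Step i=2: Q has 2 at row 2, column 1; remove 6 from row 2 of P and reverse-bump: 6 enters row 1 and ejects 4. So w(2) = 4. P is now [[6]].
Step i=1: Q has 1 at row 1, column 1; remove that cell from P, ejecting 6. So w(1) = 6. P is now [].

So w = 6 4 1 2 3 8 7 5.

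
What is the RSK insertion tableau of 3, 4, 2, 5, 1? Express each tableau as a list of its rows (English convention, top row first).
Insert 3: appended to row 1. P = [[3]].
Insert 4: appended to row 1. P = [[3, 4]].
Insert 2: 2 bumps 3 from row 1; 3 starts row 2. P = [[2, 4], [3]].
Insert 5: appended to row 1. P = [[2, 4, 5], [3]].
Insert 1: 1 bumps 2 from row 1; 2 bumps 3 from row 2; 3 starts row 3. P = [[1, 4, 5], [2], [3]].

So P = [[1, 4, 5], [2], [3]].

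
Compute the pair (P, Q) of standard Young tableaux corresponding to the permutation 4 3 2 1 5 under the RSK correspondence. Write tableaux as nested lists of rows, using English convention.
P = [[1, 5], [2], [3], [4]], Q = [[1, 5], [2], [3], [4]]

Insert each entry of the permutation into P by Schensted row insertion, recording in Q the position of each new cell.

Insert 4: appended to row 1. P = [[4]].
Insert 3: 3 bumps 4 from row 1; 4 starts row 2. P = [[3], [4]].
Insert 2: 2 bumps 3 from row 1; 3 bumps 4 from row 2; 4 starts row 3. P = [[2], [3], [4]].
Insert 1: 1 bumps 2 from row 1; 2 bumps 3 from row 2; 3 bumps 4 from row 3; 4 starts row 4. P = [[1], [2], [3], [4]].
Insert 5: appended to row 1. P = [[1, 5], [2], [3], [4]].

So P = [[1, 5], [2], [3], [4]], Q = [[1, 5], [2], [3], [4]].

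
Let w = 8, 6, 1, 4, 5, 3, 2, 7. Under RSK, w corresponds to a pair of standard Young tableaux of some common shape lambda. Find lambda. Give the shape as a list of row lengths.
RSK row insertion gives P = [[1, 2, 5, 7], [3], [4], [6], [8]], which has shape [4, 1, 1, 1, 1].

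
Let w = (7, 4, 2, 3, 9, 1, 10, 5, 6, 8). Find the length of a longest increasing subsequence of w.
5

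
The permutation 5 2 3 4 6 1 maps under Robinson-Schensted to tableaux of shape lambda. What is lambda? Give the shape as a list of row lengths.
[4, 1, 1]

Row-insert each entry into an empty tableau.

After inserting 5: P = [[5]].
After inserting 2: P = [[2], [5]].
After inserting 3: P = [[2, 3], [5]].
After inserting 4: P = [[2, 3, 4], [5]].
After inserting 6: P = [[2, 3, 4, 6], [5]].
After inserting 1: P = [[1, 3, 4, 6], [2], [5]].

The final insertion tableau P = [[1, 3, 4, 6], [2], [5]] has shape [4, 1, 1].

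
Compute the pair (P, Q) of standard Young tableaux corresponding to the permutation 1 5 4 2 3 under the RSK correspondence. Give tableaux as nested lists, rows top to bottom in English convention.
Insert each entry of the permutation into P by Schensted row insertion, recording in Q the position of each new cell.

Insert 1: appended to row 1. P = [[1]], Q = [[1]].
Insert 5: appended to row 1. P = [[1, 5]], Q = [[1, 2]].
Insert 4: 4 bumps 5 from row 1; 5 starts row 2. P = [[1, 4], [5]], Q = [[1, 2], [3]].
Insert 2: 2 bumps 4 from row 1; 4 bumps 5 from row 2; 5 starts row 3. P = [[1, 2], [4], [5]], Q = [[1, 2], [3], [4]].
Insert 3: appended to row 1. P = [[1, 2, 3], [4], [5]], Q = [[1, 2, 5], [3], [4]].

So P = [[1, 2, 3], [4], [5]], Q = [[1, 2, 5], [3], [4]].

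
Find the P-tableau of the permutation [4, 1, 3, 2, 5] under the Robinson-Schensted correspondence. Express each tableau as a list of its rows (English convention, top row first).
P = [[1, 2, 5], [3], [4]]

Insert 4: appended to row 1. P = [[4]].
Insert 1: 1 bumps 4 from row 1; 4 starts row 2. P = [[1], [4]].
Insert 3: appended to row 1. P = [[1, 3], [4]].
Insert 2: 2 bumps 3 from row 1; 3 bumps 4 from row 2; 4 starts row 3. P = [[1, 2], [3], [4]].
Insert 5: appended to row 1. P = [[1, 2, 5], [3], [4]].

So P = [[1, 2, 5], [3], [4]].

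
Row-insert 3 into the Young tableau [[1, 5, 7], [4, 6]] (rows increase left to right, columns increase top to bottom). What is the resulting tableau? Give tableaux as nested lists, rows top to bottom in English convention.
In row 1, 3 replaces 5 (the leftmost entry greater than 3); 5 is bumped to row 2. In row 2, 5 replaces 6 (the leftmost entry greater than 5); 6 is bumped to row 3. 6 starts a new row 3. The new tableau is [[1, 3, 7], [4, 5], [6]].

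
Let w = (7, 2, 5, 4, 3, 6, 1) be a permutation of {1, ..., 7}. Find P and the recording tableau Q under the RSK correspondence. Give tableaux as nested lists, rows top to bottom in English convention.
Insert each entry of the permutation into P by Schensted row insertion, recording in Q the position of each new cell.

Insert 7: appended to row 1. P = [[7]].
Insert 2: 2 bumps 7 from row 1; 7 starts row 2. P = [[2], [7]].
Insert 5: appended to row 1. P = [[2, 5], [7]].
Insert 4: 4 bumps 5 from row 1; 5 bumps 7 from row 2; 7 starts row 3. P = [[2, 4], [5], [7]].
Insert 3: 3 bumps 4 from row 1; 4 bumps 5 from row 2; 5 bumps 7 from row 3; 7 starts row 4. P = [[2, 3], [4], [5], [7]].
Insert 6: appended to row 1. P = [[2, 3, 6], [4], [5], [7]].
Insert 1: 1 bumps 2 from row 1; 2 bumps 4 from row 2; 4 bumps 5 from row 3; 5 bumps 7 from row 4; 7 starts row 5. P = [[1, 3, 6], [2], [4], [5], [7]].

So P = [[1, 3, 6], [2], [4], [5], [7]], Q = [[1, 3, 6], [2], [4], [5], [7]].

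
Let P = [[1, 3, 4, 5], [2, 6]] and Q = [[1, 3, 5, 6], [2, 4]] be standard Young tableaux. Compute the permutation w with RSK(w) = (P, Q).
Reverse the RSK construction: for i from n down to 1, find the cell of Q containing i, remove the entry at that cell from P, and reverse-bump it up through P; the value ejected from row 1 is w(i).

Step i=6: Q has 6 at row 1, column 4; remove that cell from P, ejecting 5. So w(6) = 5. P is now [[1, 3, 4], [2, 6]].
Step i=5: Q has 5 at row 1, column 3; remove that cell from P, ejecting 4. So w(5) = 4. P is now [[1, 3], [2, 6]].
Step i=4: Q has 4 at row 2, column 2; remove 6 from row 2 of P and reverse-bump: 6 enters row 1 and ejects 3. So w(4) = 3. P is now [[1, 6], [2]].
Step i=3: Q has 3 at row 1, column 2; remove that cell from P, ejecting 6. So w(3) = 6. P is now [[1], [2]].
Step i=2: Q has 2 at row 2, column 1; remove 2 from row 2 of P and reverse-bump: 2 enters row 1 and ejects 1. So w(2) = 1. P is now [[2]].
Step i=1: Q has 1 at row 1, column 1; remove that cell from P, ejecting 2. So w(1) = 2. P is now [].

So w = 2 1 6 3 4 5.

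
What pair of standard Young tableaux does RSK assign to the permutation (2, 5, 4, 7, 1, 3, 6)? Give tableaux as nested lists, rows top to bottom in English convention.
P = [[1, 3, 6], [2, 4, 7], [5]], Q = [[1, 2, 4], [3, 6, 7], [5]]

Insert each entry of the permutation into P by Schensted row insertion, recording in Q the position of each new cell.

Insert 2: appended to row 1. P = [[2]].
Insert 5: appended to row 1. P = [[2, 5]].
Insert 4: 4 bumps 5 from row 1; 5 starts row 2. P = [[2, 4], [5]].
Insert 7: appended to row 1. P = [[2, 4, 7], [5]].
Insert 1: 1 bumps 2 from row 1; 2 bumps 5 from row 2; 5 starts row 3. P = [[1, 4, 7], [2], [5]].
Insert 3: 3 bumps 4 from row 1; 4 appends to row 2. P = [[1, 3, 7], [2, 4], [5]].
Insert 6: 6 bumps 7 from row 1; 7 appends to row 2. P = [[1, 3, 6], [2, 4, 7], [5]].

So P = [[1, 3, 6], [2, 4, 7], [5]], Q = [[1, 2, 4], [3, 6, 7], [5]].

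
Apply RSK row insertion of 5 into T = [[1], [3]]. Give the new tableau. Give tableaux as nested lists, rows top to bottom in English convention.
[[1, 5], [3]]

5 is larger than every entry of row 1, so it is appended to row 1. The new tableau is [[1, 5], [3]].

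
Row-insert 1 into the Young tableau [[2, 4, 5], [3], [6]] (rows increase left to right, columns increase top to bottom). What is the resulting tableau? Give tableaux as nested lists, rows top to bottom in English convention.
[[1, 4, 5], [2], [3], [6]]

In row 1, 1 replaces 2 (the leftmost entry greater than 1); 2 is bumped to row 2. In row 2, 2 replaces 3 (the leftmost entry greater than 2); 3 is bumped to row 3. In row 3, 3 replaces 6 (the leftmost entry greater than 3); 6 is bumped to row 4. 6 starts a new row 4. The new tableau is [[1, 4, 5], [2], [3], [6]].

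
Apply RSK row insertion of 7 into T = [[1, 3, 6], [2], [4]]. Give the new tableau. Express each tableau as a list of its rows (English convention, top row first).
[[1, 3, 6, 7], [2], [4]]

7 is larger than every entry of row 1, so it is appended to row 1. The new tableau is [[1, 3, 6, 7], [2], [4]].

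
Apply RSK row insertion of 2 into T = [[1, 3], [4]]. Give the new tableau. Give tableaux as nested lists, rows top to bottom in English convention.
In row 1, 2 replaces 3 (the leftmost entry greater than 2); 3 is bumped to row 2. In row 2, 3 replaces 4 (the leftmost entry greater than 3); 4 is bumped to row 3. 4 starts a new row 3. The new tableau is [[1, 2], [3], [4]].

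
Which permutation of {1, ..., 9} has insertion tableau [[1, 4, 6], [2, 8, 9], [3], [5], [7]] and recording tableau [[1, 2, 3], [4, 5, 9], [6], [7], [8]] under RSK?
7 8 9 3 5 4 2 1 6

Reverse the RSK construction: for i from n down to 1, find the cell of Q containing i, remove the entry at that cell from P, and reverse-bump it up through P; the value ejected from row 1 is w(i).

Step i=9: Q has 9 at row 2, column 3; remove 9 from row 2 of P and reverse-bump: 9 enters row 1 and ejects 6. So w(9) = 6. P is now [[1, 4, 9], [2, 8], [3], [5], [7]].
Step i=8: Q has 8 at row 5, column 1; remove 7 from row 5 of P and reverse-bump: 7 enters row 4 and ejects 5; 5 enters row 3 and ejects 3; 3 enters row 2 and ejects 2; 2 enters row 1 and ejects 1. So w(8) = 1. P is now [[2, 4, 9], [3, 8], [5], [7]].
Step i=7: Q has 7 at row 4, column 1; remove 7 from row 4 of P and reverse-bump: 7 enters row 3 and ejects 5; 5 enters row 2 and ejects 3; 3 enters row 1 and ejects 2. So w(7) = 2. P is now [[3, 4, 9], [5, 8], [7]].
Step i=6: Q has 6 at row 3, column 1; remove 7 from row 3 of P and reverse-bump: 7 enters row 2 and ejects 5; 5 enters row 1 and ejects 4. So w(6) = 4. P is now [[3, 5, 9], [7, 8]].
Step i=5: Q has 5 at row 2, column 2; remove 8 from row 2 of P and reverse-bump: 8 enters row 1 and ejects 5. So w(5) = 5. P is now [[3, 8, 9], [7]].
Step i=4: Q has 4 at row 2, column 1; remove 7 from row 2 of P and reverse-bump: 7 enters row 1 and ejects 3. So w(4) = 3. P is now [[7, 8, 9]].
Step i=3: Q has 3 at row 1, column 3; remove that cell from P, ejecting 9. So w(3) = 9. P is now [[7, 8]].
Step i=2: Q has 2 at row 1, column 2; remove that cell from P, ejecting 8. So w(2) = 8. P is now [[7]].
Step i=1: Q has 1 at row 1, column 1; remove that cell from P, ejecting 7. So w(1) = 7. P is now [].

So w = 7 8 9 3 5 4 2 1 6.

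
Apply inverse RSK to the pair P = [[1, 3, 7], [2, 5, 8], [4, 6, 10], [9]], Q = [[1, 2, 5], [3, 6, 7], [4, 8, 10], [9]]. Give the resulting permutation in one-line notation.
4 9 2 1 10 6 8 5 3 7

Reverse the RSK construction: for i from n down to 1, find the cell of Q containing i, remove the entry at that cell from P, and reverse-bump it up through P; the value ejected from row 1 is w(i).

Step i=10: Q has 10 at row 3, column 3; remove 10 from row 3 of P and reverse-bump: 10 enters row 2 and ejects 8; 8 enters row 1 and ejects 7. So w(10) = 7. P is now [[1, 3, 8], [2, 5, 10], [4, 6], [9]].
Step i=9: Q has 9 at row 4, column 1; remove 9 from row 4 of P and reverse-bump: 9 enters row 3 and ejects 6; 6 enters row 2 and ejects 5; 5 enters row 1 and ejects 3. So w(9) = 3. P is now [[1, 5, 8], [2, 6, 10], [4, 9]].
Step i=8: Q has 8 at row 3, column 2; remove 9 from row 3 of P and reverse-bump: 9 enters row 2 and ejects 6; 6 enters row 1 and ejects 5. So w(8) = 5. P is now [[1, 6, 8], [2, 9, 10], [4]].
Step i=7: Q has 7 at row 2, column 3; remove 10 from row 2 of P and reverse-bump: 10 enters row 1 and ejects 8. So w(7) = 8. P is now [[1, 6, 10], [2, 9], [4]].
Step i=6: Q has 6 at row 2, column 2; remove 9 from row 2 of P and reverse-bump: 9 enters row 1 and ejects 6. So w(6) = 6. P is now [[1, 9, 10], [2], [4]].
Step i=5: Q has 5 at row 1, column 3; remove that cell from P, ejecting 10. So w(5) = 10. P is now [[1, 9], [2], [4]].
Step i=4: Q has 4 at row 3, column 1; remove 4 from row 3 of P and reverse-bump: 4 enters row 2 and ejects 2; 2 enters row 1 and ejects 1. So w(4) = 1. P is now [[2, 9], [4]].
Step i=3: Q has 3 at row 2, column 1; remove 4 from row 2 of P and reverse-bump: 4 enters row 1 and ejects 2. So w(3) = 2. P is now [[4, 9]].
Step i=2: Q has 2 at row 1, column 2; remove that cell from P, ejecting 9. So w(2) = 9. P is now [[4]].
Step i=1: Q has 1 at row 1, column 1; remove that cell from P, ejecting 4. So w(1) = 4. P is now [].

So w = 4 9 2 1 10 6 8 5 3 7.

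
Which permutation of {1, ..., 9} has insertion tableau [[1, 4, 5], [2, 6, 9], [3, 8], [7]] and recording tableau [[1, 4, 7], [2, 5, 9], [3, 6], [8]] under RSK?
Reverse the RSK construction: for i from n down to 1, find the cell of Q containing i, remove the entry at that cell from P, and reverse-bump it up through P; the value ejected from row 1 is w(i).

Step i=9: Q has 9 at row 2, column 3; remove 9 from row 2 of P and reverse-bump: 9 enters row 1 and ejects 5. So w(9) = 5. P is now [[1, 4, 9], [2, 6], [3, 8], [7]].
Step i=8: Q has 8 at row 4, column 1; remove 7 from row 4 of P and reverse-bump: 7 enters row 3 and ejects 3; 3 enters row 2 and ejects 2; 2 enters row 1 and ejects 1. So w(8) = 1. P is now [[2, 4, 9], [3, 6], [7, 8]].
Step i=7: Q has 7 at row 1, column 3; remove that cell from P, ejecting 9. So w(7) = 9. P is now [[2, 4], [3, 6], [7, 8]].
Step i=6: Q has 6 at row 3, column 2; remove 8 from row 3 of P and reverse-bump: 8 enters row 2 and ejects 6; 6 enters row 1 and ejects 4. So w(6) = 4. P is now [[2, 6], [3, 8], [7]].
Step i=5: Q has 5 at row 2, column 2; remove 8 from row 2 of P and reverse-bump: 8 enters row 1 and ejects 6. So w(5) = 6. P is now [[2, 8], [3], [7]].
Step i=4: Q has 4 at row 1, column 2; remove that cell from P, ejecting 8. So w(4) = 8. P is now [[2], [3], [7]].
Step i=3: Q has 3 at row 3, column 1; remove 7 from row 3 of P and reverse-bump: 7 enters row 2 and ejects 3; 3 enters row 1 and ejects 2. So w(3) = 2. P is now [[3], [7]].
Step i=2: Q has 2 at row 2, column 1; remove 7 from row 2 of P and reverse-bump: 7 enters row 1 and ejects 3. So w(2) = 3. P is now [[7]].
Step i=1: Q has 1 at row 1, column 1; remove that cell from P, ejecting 7. So w(1) = 7. P is now [].

So w = 7 3 2 8 6 4 9 1 5.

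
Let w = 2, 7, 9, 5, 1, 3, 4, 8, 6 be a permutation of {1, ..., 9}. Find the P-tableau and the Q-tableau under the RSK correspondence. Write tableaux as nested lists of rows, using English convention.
P = [[1, 3, 4, 6], [2, 5, 8], [7, 9]], Q = [[1, 2, 3, 8], [4, 6, 7], [5, 9]]

Insert each entry of the permutation into P by Schensted row insertion, recording in Q the position of each new cell.

Insert 2: appended to row 1. P = [[2]].
Insert 7: appended to row 1. P = [[2, 7]].
Insert 9: appended to row 1. P = [[2, 7, 9]].
Insert 5: 5 bumps 7 from row 1; 7 starts row 2. P = [[2, 5, 9], [7]].
Insert 1: 1 bumps 2 from row 1; 2 bumps 7 from row 2; 7 starts row 3. P = [[1, 5, 9], [2], [7]].
Insert 3: 3 bumps 5 from row 1; 5 appends to row 2. P = [[1, 3, 9], [2, 5], [7]].
Insert 4: 4 bumps 9 from row 1; 9 appends to row 2. P = [[1, 3, 4], [2, 5, 9], [7]].
Insert 8: appended to row 1. P = [[1, 3, 4, 8], [2, 5, 9], [7]].
Insert 6: 6 bumps 8 from row 1; 8 bumps 9 from row 2; 9 appends to row 3. P = [[1, 3, 4, 6], [2, 5, 8], [7, 9]].

So P = [[1, 3, 4, 6], [2, 5, 8], [7, 9]], Q = [[1, 2, 3, 8], [4, 6, 7], [5, 9]].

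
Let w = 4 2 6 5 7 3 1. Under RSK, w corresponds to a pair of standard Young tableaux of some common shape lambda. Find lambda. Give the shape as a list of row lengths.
Row-insert each entry into an empty tableau.

After inserting 4: P = [[4]].
After inserting 2: P = [[2], [4]].
After inserting 6: P = [[2, 6], [4]].
After inserting 5: P = [[2, 5], [4, 6]].
After inserting 7: P = [[2, 5, 7], [4, 6]].
After inserting 3: P = [[2, 3, 7], [4, 5], [6]].
After inserting 1: P = [[1, 3, 7], [2, 5], [4], [6]].

The final insertion tableau P = [[1, 3, 7], [2, 5], [4], [6]] has shape [3, 2, 1, 1].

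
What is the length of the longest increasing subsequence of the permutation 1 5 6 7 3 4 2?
4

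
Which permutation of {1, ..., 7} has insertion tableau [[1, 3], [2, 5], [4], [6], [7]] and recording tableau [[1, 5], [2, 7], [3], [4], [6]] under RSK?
Reverse the RSK construction: for i from n down to 1, find the cell of Q containing i, remove the entry at that cell from P, and reverse-bump it up through P; the value ejected from row 1 is w(i).

Step i=7: Q has 7 at row 2, column 2; remove 5 from row 2 of P and reverse-bump: 5 enters row 1 and ejects 3. So w(7) = 3. P is now [[1, 5], [2], [4], [6], [7]].
Step i=6: Q has 6 at row 5, column 1; remove 7 from row 5 of P and reverse-bump: 7 enters row 4 and ejects 6; 6 enters row 3 and ejects 4; 4 enters row 2 and ejects 2; 2 enters row 1 and ejects 1. So w(6) = 1. P is now [[2, 5], [4], [6], [7]].
Step i=5: Q has 5 at row 1, column 2; remove that cell from P, ejecting 5. So w(5) = 5. P is now [[2], [4], [6], [7]].
Step i=4: Q has 4 at row 4, column 1; remove 7 from row 4 of P and reverse-bump: 7 enters row 3 and ejects 6; 6 enters row 2 and ejects 4; 4 enters row 1 and ejects 2. So w(4) = 2. P is now [[4], [6], [7]].
Step i=3: Q has 3 at row 3, column 1; remove 7 from row 3 of P and reverse-bump: 7 enters row 2 and ejects 6; 6 enters row 1 and ejects 4. So w(3) = 4. P is now [[6], [7]].
Step i=2: Q has 2 at row 2, column 1; remove 7 from row 2 of P and reverse-bump: 7 enters row 1 and ejects 6. So w(2) = 6. P is now [[7]].
Step i=1: Q has 1 at row 1, column 1; remove that cell from P, ejecting 7. So w(1) = 7. P is now [].

So w = 7 6 4 2 5 1 3.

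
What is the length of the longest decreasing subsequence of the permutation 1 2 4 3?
2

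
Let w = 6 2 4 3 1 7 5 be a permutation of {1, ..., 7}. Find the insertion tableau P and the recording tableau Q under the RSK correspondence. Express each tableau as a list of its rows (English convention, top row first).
Insert each entry of the permutation into P by Schensted row insertion, recording in Q the position of each new cell.

Insert 6: appended to row 1. P = [[6]], Q = [[1]].
Insert 2: 2 bumps 6 from row 1; 6 starts row 2. P = [[2], [6]], Q = [[1], [2]].
Insert 4: appended to row 1. P = [[2, 4], [6]], Q = [[1, 3], [2]].
Insert 3: 3 bumps 4 from row 1; 4 bumps 6 from row 2; 6 starts row 3. P = [[2, 3], [4], [6]], Q = [[1, 3], [2], [4]].
Insert 1: 1 bumps 2 from row 1; 2 bumps 4 from row 2; 4 bumps 6 from row 3; 6 starts row 4. P = [[1, 3], [2], [4], [6]], Q = [[1, 3], [2], [4], [5]].
Insert 7: appended to row 1. P = [[1, 3, 7], [2], [4], [6]], Q = [[1, 3, 6], [2], [4], [5]].
Insert 5: 5 bumps 7 from row 1; 7 appends to row 2. P = [[1, 3, 5], [2, 7], [4], [6]], Q = [[1, 3, 6], [2, 7], [4], [5]].

So P = [[1, 3, 5], [2, 7], [4], [6]], Q = [[1, 3, 6], [2, 7], [4], [5]].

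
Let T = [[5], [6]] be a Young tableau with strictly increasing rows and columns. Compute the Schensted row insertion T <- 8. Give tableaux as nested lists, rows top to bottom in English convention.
8 is larger than every entry of row 1, so it is appended to row 1. The new tableau is [[5, 8], [6]].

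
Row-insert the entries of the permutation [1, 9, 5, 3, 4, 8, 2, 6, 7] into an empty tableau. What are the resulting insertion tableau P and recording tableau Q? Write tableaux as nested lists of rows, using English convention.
P = [[1, 2, 4, 6, 7], [3, 8], [5], [9]], Q = [[1, 2, 5, 6, 9], [3, 8], [4], [7]]

Insert each entry of the permutation into P by Schensted row insertion, recording in Q the position of each new cell.

Insert 1: appended to row 1. P = [[1]].
Insert 9: appended to row 1. P = [[1, 9]].
Insert 5: 5 bumps 9 from row 1; 9 starts row 2. P = [[1, 5], [9]].
Insert 3: 3 bumps 5 from row 1; 5 bumps 9 from row 2; 9 starts row 3. P = [[1, 3], [5], [9]].
Insert 4: appended to row 1. P = [[1, 3, 4], [5], [9]].
Insert 8: appended to row 1. P = [[1, 3, 4, 8], [5], [9]].
Insert 2: 2 bumps 3 from row 1; 3 bumps 5 from row 2; 5 bumps 9 from row 3; 9 starts row 4. P = [[1, 2, 4, 8], [3], [5], [9]].
Insert 6: 6 bumps 8 from row 1; 8 appends to row 2. P = [[1, 2, 4, 6], [3, 8], [5], [9]].
Insert 7: appended to row 1. P = [[1, 2, 4, 6, 7], [3, 8], [5], [9]].

So P = [[1, 2, 4, 6, 7], [3, 8], [5], [9]], Q = [[1, 2, 5, 6, 9], [3, 8], [4], [7]].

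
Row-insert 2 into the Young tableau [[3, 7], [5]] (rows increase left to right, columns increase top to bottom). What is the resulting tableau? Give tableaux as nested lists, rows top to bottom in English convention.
[[2, 7], [3], [5]]

In row 1, 2 replaces 3 (the leftmost entry greater than 2); 3 is bumped to row 2. In row 2, 3 replaces 5 (the leftmost entry greater than 3); 5 is bumped to row 3. 5 starts a new row 3. The new tableau is [[2, 7], [3], [5]].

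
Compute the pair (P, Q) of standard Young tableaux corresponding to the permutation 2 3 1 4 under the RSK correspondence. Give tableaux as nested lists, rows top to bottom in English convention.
Insert each entry of the permutation into P by Schensted row insertion, recording in Q the position of each new cell.

Insert 2: appended to row 1. P = [[2]].
Insert 3: appended to row 1. P = [[2, 3]].
Insert 1: 1 bumps 2 from row 1; 2 starts row 2. P = [[1, 3], [2]].
Insert 4: appended to row 1. P = [[1, 3, 4], [2]].

So P = [[1, 3, 4], [2]], Q = [[1, 2, 4], [3]].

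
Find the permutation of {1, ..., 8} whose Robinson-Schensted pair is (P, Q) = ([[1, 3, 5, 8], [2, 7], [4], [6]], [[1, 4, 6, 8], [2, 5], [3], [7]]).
Reverse RSK: for i = n, n-1, ..., 1, locate i in Q, remove the corresponding corner cell from P, and reverse-bump its entry up through P; the value ejected from row 1 is w(i).

So w = 6 4 2 7 3 5 1 8.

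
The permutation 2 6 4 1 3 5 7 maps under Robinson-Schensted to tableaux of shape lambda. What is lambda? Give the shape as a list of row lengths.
[4, 2, 1]

Row-insert each entry into an empty tableau.

After inserting 2: P = [[2]].
After inserting 6: P = [[2, 6]].
After inserting 4: P = [[2, 4], [6]].
After inserting 1: P = [[1, 4], [2], [6]].
After inserting 3: P = [[1, 3], [2, 4], [6]].
After inserting 5: P = [[1, 3, 5], [2, 4], [6]].
After inserting 7: P = [[1, 3, 5, 7], [2, 4], [6]].

The final insertion tableau P = [[1, 3, 5, 7], [2, 4], [6]] has shape [4, 2, 1].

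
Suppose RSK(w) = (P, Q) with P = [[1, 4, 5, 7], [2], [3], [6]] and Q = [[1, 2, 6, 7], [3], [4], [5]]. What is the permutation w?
3 6 4 2 1 5 7

Reverse the RSK construction: for i from n down to 1, find the cell of Q containing i, remove the entry at that cell from P, and reverse-bump it up through P; the value ejected from row 1 is w(i).

Step i=7: Q has 7 at row 1, column 4; remove that cell from P, ejecting 7. So w(7) = 7. P is now [[1, 4, 5], [2], [3], [6]].
Step i=6: Q has 6 at row 1, column 3; remove that cell from P, ejecting 5. So w(6) = 5. P is now [[1, 4], [2], [3], [6]].
Step i=5: Q has 5 at row 4, column 1; remove 6 from row 4 of P and reverse-bump: 6 enters row 3 and ejects 3; 3 enters row 2 and ejects 2; 2 enters row 1 and ejects 1. So w(5) = 1. P is now [[2, 4], [3], [6]].
Step i=4: Q has 4 at row 3, column 1; remove 6 from row 3 of P and reverse-bump: 6 enters row 2 and ejects 3; 3 enters row 1 and ejects 2. So w(4) = 2. P is now [[3, 4], [6]].
Step i=3: Q has 3 at row 2, column 1; remove 6 from row 2 of P and reverse-bump: 6 enters row 1 and ejects 4. So w(3) = 4. P is now [[3, 6]].
Step i=2: Q has 2 at row 1, column 2; remove that cell from P, ejecting 6. So w(2) = 6. P is now [[3]].
Step i=1: Q has 1 at row 1, column 1; remove that cell from P, ejecting 3. So w(1) = 3. P is now [].

So w = 3 6 4 2 1 5 7.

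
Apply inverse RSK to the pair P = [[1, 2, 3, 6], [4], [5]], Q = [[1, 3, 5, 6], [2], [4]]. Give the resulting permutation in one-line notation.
5 1 4 2 3 6

Reverse the RSK construction: for i from n down to 1, find the cell of Q containing i, remove the entry at that cell from P, and reverse-bump it up through P; the value ejected from row 1 is w(i).

Step i=6: Q has 6 at row 1, column 4; remove that cell from P, ejecting 6. So w(6) = 6. P is now [[1, 2, 3], [4], [5]].
Step i=5: Q has 5 at row 1, column 3; remove that cell from P, ejecting 3. So w(5) = 3. P is now [[1, 2], [4], [5]].
Step i=4: Q has 4 at row 3, column 1; remove 5 from row 3 of P and reverse-bump: 5 enters row 2 and ejects 4; 4 enters row 1 and ejects 2. So w(4) = 2. P is now [[1, 4], [5]].
Step i=3: Q has 3 at row 1, column 2; remove that cell from P, ejecting 4. So w(3) = 4. P is now [[1], [5]].
Step i=2: Q has 2 at row 2, column 1; remove 5 from row 2 of P and reverse-bump: 5 enters row 1 and ejects 1. So w(2) = 1. P is now [[5]].
Step i=1: Q has 1 at row 1, column 1; remove that cell from P, ejecting 5. So w(1) = 5. P is now [].

So w = 5 1 4 2 3 6.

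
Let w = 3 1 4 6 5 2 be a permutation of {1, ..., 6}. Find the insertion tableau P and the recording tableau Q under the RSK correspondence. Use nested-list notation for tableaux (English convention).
Insert each entry of the permutation into P by Schensted row insertion, recording in Q the position of each new cell.

Insert 3: appended to row 1. P = [[3]], Q = [[1]].
Insert 1: 1 bumps 3 from row 1; 3 starts row 2. P = [[1], [3]], Q = [[1], [2]].
Insert 4: appended to row 1. P = [[1, 4], [3]], Q = [[1, 3], [2]].
Insert 6: appended to row 1. P = [[1, 4, 6], [3]], Q = [[1, 3, 4], [2]].
Insert 5: 5 bumps 6 from row 1; 6 appends to row 2. P = [[1, 4, 5], [3, 6]], Q = [[1, 3, 4], [2, 5]].
Insert 2: 2 bumps 4 from row 1; 4 bumps 6 from row 2; 6 starts row 3. P = [[1, 2, 5], [3, 4], [6]], Q = [[1, 3, 4], [2, 5], [6]].

So P = [[1, 2, 5], [3, 4], [6]], Q = [[1, 3, 4], [2, 5], [6]].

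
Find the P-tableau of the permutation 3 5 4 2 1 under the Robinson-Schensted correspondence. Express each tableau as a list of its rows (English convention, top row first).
P = [[1, 4], [2], [3], [5]]

Insert 3: appended to row 1. P = [[3]].
Insert 5: appended to row 1. P = [[3, 5]].
Insert 4: 4 bumps 5 from row 1; 5 starts row 2. P = [[3, 4], [5]].
Insert 2: 2 bumps 3 from row 1; 3 bumps 5 from row 2; 5 starts row 3. P = [[2, 4], [3], [5]].
Insert 1: 1 bumps 2 from row 1; 2 bumps 3 from row 2; 3 bumps 5 from row 3; 5 starts row 4. P = [[1, 4], [2], [3], [5]].

So P = [[1, 4], [2], [3], [5]].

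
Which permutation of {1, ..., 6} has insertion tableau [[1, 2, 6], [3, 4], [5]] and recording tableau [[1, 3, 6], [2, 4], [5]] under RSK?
3 1 5 4 2 6

Reverse the RSK construction: for i from n down to 1, find the cell of Q containing i, remove the entry at that cell from P, and reverse-bump it up through P; the value ejected from row 1 is w(i).

Step i=6: Q has 6 at row 1, column 3; remove that cell from P, ejecting 6. So w(6) = 6. P is now [[1, 2], [3, 4], [5]].
Step i=5: Q has 5 at row 3, column 1; remove 5 from row 3 of P and reverse-bump: 5 enters row 2 and ejects 4; 4 enters row 1 and ejects 2. So w(5) = 2. P is now [[1, 4], [3, 5]].
Step i=4: Q has 4 at row 2, column 2; remove 5 from row 2 of P and reverse-bump: 5 enters row 1 and ejects 4. So w(4) = 4. P is now [[1, 5], [3]].
Step i=3: Q has 3 at row 1, column 2; remove that cell from P, ejecting 5. So w(3) = 5. P is now [[1], [3]].
Step i=2: Q has 2 at row 2, column 1; remove 3 from row 2 of P and reverse-bump: 3 enters row 1 and ejects 1. So w(2) = 1. P is now [[3]].
Step i=1: Q has 1 at row 1, column 1; remove that cell from P, ejecting 3. So w(1) = 3. P is now [].

So w = 3 1 5 4 2 6.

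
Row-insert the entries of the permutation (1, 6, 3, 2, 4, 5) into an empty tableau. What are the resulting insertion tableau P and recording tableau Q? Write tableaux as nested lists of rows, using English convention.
P = [[1, 2, 4, 5], [3], [6]], Q = [[1, 2, 5, 6], [3], [4]]

Insert each entry of the permutation into P by Schensted row insertion, recording in Q the position of each new cell.

Insert 1: appended to row 1. P = [[1]].
Insert 6: appended to row 1. P = [[1, 6]].
Insert 3: 3 bumps 6 from row 1; 6 starts row 2. P = [[1, 3], [6]].
Insert 2: 2 bumps 3 from row 1; 3 bumps 6 from row 2; 6 starts row 3. P = [[1, 2], [3], [6]].
Insert 4: appended to row 1. P = [[1, 2, 4], [3], [6]].
Insert 5: appended to row 1. P = [[1, 2, 4, 5], [3], [6]].

So P = [[1, 2, 4, 5], [3], [6]], Q = [[1, 2, 5, 6], [3], [4]].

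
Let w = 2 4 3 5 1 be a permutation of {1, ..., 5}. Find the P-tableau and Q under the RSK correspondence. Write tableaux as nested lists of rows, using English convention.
P = [[1, 3, 5], [2], [4]], Q = [[1, 2, 4], [3], [5]]

Insert each entry of the permutation into P by Schensted row insertion, recording in Q the position of each new cell.

Insert 2: appended to row 1. P = [[2]].
Insert 4: appended to row 1. P = [[2, 4]].
Insert 3: 3 bumps 4 from row 1; 4 starts row 2. P = [[2, 3], [4]].
Insert 5: appended to row 1. P = [[2, 3, 5], [4]].
Insert 1: 1 bumps 2 from row 1; 2 bumps 4 from row 2; 4 starts row 3. P = [[1, 3, 5], [2], [4]].

So P = [[1, 3, 5], [2], [4]], Q = [[1, 2, 4], [3], [5]].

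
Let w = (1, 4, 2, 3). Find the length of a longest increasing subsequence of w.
3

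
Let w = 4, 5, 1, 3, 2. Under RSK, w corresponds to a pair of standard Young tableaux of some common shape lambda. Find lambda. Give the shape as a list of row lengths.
Row-insert each entry into an empty tableau.

After inserting 4: P = [[4]].
After inserting 5: P = [[4, 5]].
After inserting 1: P = [[1, 5], [4]].
After inserting 3: P = [[1, 3], [4, 5]].
After inserting 2: P = [[1, 2], [3, 5], [4]].

The final insertion tableau P = [[1, 2], [3, 5], [4]] has shape [2, 2, 1].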